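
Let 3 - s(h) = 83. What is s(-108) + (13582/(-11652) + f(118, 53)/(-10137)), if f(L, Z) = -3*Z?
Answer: -1597522331/19686054 ≈ -81.150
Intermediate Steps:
s(h) = -80 (s(h) = 3 - 1*83 = 3 - 83 = -80)
s(-108) + (13582/(-11652) + f(118, 53)/(-10137)) = -80 + (13582/(-11652) - 3*53/(-10137)) = -80 + (13582*(-1/11652) - 159*(-1/10137)) = -80 + (-6791/5826 + 53/3379) = -80 - 22638011/19686054 = -1597522331/19686054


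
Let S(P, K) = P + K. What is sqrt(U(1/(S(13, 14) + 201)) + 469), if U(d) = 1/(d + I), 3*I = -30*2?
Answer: sqrt(9746882137)/4559 ≈ 21.655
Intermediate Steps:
I = -20 (I = (-30*2)/3 = (1/3)*(-60) = -20)
S(P, K) = K + P
U(d) = 1/(-20 + d) (U(d) = 1/(d - 20) = 1/(-20 + d))
sqrt(U(1/(S(13, 14) + 201)) + 469) = sqrt(1/(-20 + 1/((14 + 13) + 201)) + 469) = sqrt(1/(-20 + 1/(27 + 201)) + 469) = sqrt(1/(-20 + 1/228) + 469) = sqrt(1/(-4559/228) + 469) = sqrt(-228/4559 + 469) = sqrt(2137943/4559) = sqrt(9746882137)/4559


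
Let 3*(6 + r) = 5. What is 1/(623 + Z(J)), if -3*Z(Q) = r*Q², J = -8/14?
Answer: 441/274951 ≈ 0.0016039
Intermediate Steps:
r = -13/3 (r = -6 + (⅓)*5 = -6 + 5/3 = -13/3 ≈ -4.3333)
J = -4/7 (J = -8*1/14 = -4/7 ≈ -0.57143)
Z(Q) = 13*Q²/9 (Z(Q) = -(-13)*Q²/9 = 13*Q²/9)
1/(623 + Z(J)) = 1/(623 + 13*(-4/7)²/9) = 1/(623 + (13/9)*(16/49)) = 1/(623 + 208/441) = 1/(274951/441) = 441/274951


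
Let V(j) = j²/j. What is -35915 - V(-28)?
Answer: -35887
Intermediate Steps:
V(j) = j
-35915 - V(-28) = -35915 - 1*(-28) = -35915 + 28 = -35887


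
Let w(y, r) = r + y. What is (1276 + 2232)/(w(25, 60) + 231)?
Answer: 877/79 ≈ 11.101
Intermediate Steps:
(1276 + 2232)/(w(25, 60) + 231) = (1276 + 2232)/((60 + 25) + 231) = 3508/(85 + 231) = 3508/316 = 3508*(1/316) = 877/79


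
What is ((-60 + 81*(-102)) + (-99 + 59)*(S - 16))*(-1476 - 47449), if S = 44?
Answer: 461949850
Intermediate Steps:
((-60 + 81*(-102)) + (-99 + 59)*(S - 16))*(-1476 - 47449) = ((-60 + 81*(-102)) + (-99 + 59)*(44 - 16))*(-1476 - 47449) = ((-60 - 8262) - 40*28)*(-48925) = (-8322 - 1120)*(-48925) = -9442*(-48925) = 461949850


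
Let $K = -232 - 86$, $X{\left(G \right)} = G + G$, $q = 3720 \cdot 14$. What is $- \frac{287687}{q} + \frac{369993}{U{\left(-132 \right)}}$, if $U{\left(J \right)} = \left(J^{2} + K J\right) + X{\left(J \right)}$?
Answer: $\frac{959429}{1309440} \approx 0.7327$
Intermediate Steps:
$q = 52080$
$X{\left(G \right)} = 2 G$
$K = -318$ ($K = -232 - 86 = -318$)
$U{\left(J \right)} = J^{2} - 316 J$ ($U{\left(J \right)} = \left(J^{2} - 318 J\right) + 2 J = J^{2} - 316 J$)
$- \frac{287687}{q} + \frac{369993}{U{\left(-132 \right)}} = - \frac{287687}{52080} + \frac{369993}{\left(-132\right) \left(-316 - 132\right)} = \left(-287687\right) \frac{1}{52080} + \frac{369993}{\left(-132\right) \left(-448\right)} = - \frac{287687}{52080} + \frac{369993}{59136} = - \frac{287687}{52080} + 369993 \cdot \frac{1}{59136} = - \frac{287687}{52080} + \frac{123331}{19712} = \frac{959429}{1309440}$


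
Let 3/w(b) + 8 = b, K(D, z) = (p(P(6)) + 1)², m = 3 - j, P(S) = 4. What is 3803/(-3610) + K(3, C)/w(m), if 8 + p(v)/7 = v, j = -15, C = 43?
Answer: 8768497/3610 ≈ 2428.9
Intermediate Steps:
m = 18 (m = 3 - 1*(-15) = 3 + 15 = 18)
p(v) = -56 + 7*v
K(D, z) = 729 (K(D, z) = ((-56 + 7*4) + 1)² = ((-56 + 28) + 1)² = (-28 + 1)² = (-27)² = 729)
w(b) = 3/(-8 + b)
3803/(-3610) + K(3, C)/w(m) = 3803/(-3610) + 729/((3/(-8 + 18))) = 3803*(-1/3610) + 729/((3/10)) = -3803/3610 + 729/((3*(⅒))) = -3803/3610 + 729/(3/10) = -3803/3610 + 729*(10/3) = -3803/3610 + 2430 = 8768497/3610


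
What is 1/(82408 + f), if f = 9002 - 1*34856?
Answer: 1/56554 ≈ 1.7682e-5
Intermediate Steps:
f = -25854 (f = 9002 - 34856 = -25854)
1/(82408 + f) = 1/(82408 - 25854) = 1/56554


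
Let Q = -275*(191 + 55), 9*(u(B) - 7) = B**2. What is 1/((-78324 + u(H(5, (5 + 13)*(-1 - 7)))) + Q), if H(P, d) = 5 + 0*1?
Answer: -9/1313678 ≈ -6.8510e-6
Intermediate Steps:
H(P, d) = 5 (H(P, d) = 5 + 0 = 5)
u(B) = 7 + B**2/9
Q = -67650 (Q = -275*246 = -67650)
1/((-78324 + u(H(5, (5 + 13)*(-1 - 7)))) + Q) = 1/((-78324 + (7 + (1/9)*5**2)) - 67650) = 1/((-78324 + (7 + (1/9)*25)) - 67650) = 1/((-78324 + (7 + 25/9)) - 67650) = 1/((-78324 + 88/9) - 67650) = 1/(-704828/9 - 67650) = 1/(-1313678/9) = -9/1313678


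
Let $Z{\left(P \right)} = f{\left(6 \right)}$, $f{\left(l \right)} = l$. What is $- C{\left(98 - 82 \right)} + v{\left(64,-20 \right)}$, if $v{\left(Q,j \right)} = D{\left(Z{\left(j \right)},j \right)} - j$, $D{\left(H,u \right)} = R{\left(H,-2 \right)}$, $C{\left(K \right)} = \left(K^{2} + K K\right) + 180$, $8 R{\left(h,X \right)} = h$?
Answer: $- \frac{2685}{4} \approx -671.25$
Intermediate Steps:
$R{\left(h,X \right)} = \frac{h}{8}$
$C{\left(K \right)} = 180 + 2 K^{2}$ ($C{\left(K \right)} = \left(K^{2} + K^{2}\right) + 180 = 2 K^{2} + 180 = 180 + 2 K^{2}$)
$Z{\left(P \right)} = 6$
$D{\left(H,u \right)} = \frac{H}{8}$
$v{\left(Q,j \right)} = \frac{3}{4} - j$ ($v{\left(Q,j \right)} = \frac{1}{8} \cdot 6 - j = \frac{3}{4} - j$)
$- C{\left(98 - 82 \right)} + v{\left(64,-20 \right)} = - (180 + 2 \left(98 - 82\right)^{2}) + \left(\frac{3}{4} - -20\right) = - (180 + 2 \cdot 16^{2}) + \left(\frac{3}{4} + 20\right) = - (180 + 2 \cdot 256) + \frac{83}{4} = - (180 + 512) + \frac{83}{4} = \left(-1\right) 692 + \frac{83}{4} = -692 + \frac{83}{4} = - \frac{2685}{4}$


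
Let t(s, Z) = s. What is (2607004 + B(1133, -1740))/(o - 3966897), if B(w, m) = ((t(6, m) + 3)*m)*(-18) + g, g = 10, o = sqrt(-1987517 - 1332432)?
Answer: -5729972470959/7868137564279 - 1444447*I*sqrt(3319949)/7868137564279 ≈ -0.72825 - 0.0003345*I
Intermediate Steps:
o = I*sqrt(3319949) (o = sqrt(-3319949) = I*sqrt(3319949) ≈ 1822.1*I)
B(w, m) = 10 - 162*m (B(w, m) = ((6 + 3)*m)*(-18) + 10 = (9*m)*(-18) + 10 = -162*m + 10 = 10 - 162*m)
(2607004 + B(1133, -1740))/(o - 3966897) = (2607004 + (10 - 162*(-1740)))/(I*sqrt(3319949) - 3966897) = (2607004 + (10 + 281880))/(-3966897 + I*sqrt(3319949)) = (2607004 + 281890)/(-3966897 + I*sqrt(3319949)) = 2888894/(-3966897 + I*sqrt(3319949))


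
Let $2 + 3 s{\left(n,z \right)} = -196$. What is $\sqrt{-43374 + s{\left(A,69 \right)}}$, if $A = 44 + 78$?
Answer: $4 i \sqrt{2715} \approx 208.42 i$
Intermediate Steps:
$A = 122$
$s{\left(n,z \right)} = -66$ ($s{\left(n,z \right)} = - \frac{2}{3} + \frac{1}{3} \left(-196\right) = - \frac{2}{3} - \frac{196}{3} = -66$)
$\sqrt{-43374 + s{\left(A,69 \right)}} = \sqrt{-43374 - 66} = \sqrt{-43440} = 4 i \sqrt{2715}$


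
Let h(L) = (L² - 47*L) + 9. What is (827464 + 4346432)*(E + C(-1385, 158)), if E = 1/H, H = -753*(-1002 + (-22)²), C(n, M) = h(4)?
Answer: -7832145337588/9287 ≈ -8.4334e+8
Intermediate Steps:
h(L) = 9 + L² - 47*L
C(n, M) = -163 (C(n, M) = 9 + 4² - 47*4 = 9 + 16 - 188 = -163)
H = 390054 (H = -753*(-1002 + 484) = -753*(-518) = 390054)
E = 1/390054 ≈ 2.5637e-6
(827464 + 4346432)*(E + C(-1385, 158)) = (827464 + 4346432)*(1/390054 - 163) = 5173896*(-63578801/390054) = -7832145337588/9287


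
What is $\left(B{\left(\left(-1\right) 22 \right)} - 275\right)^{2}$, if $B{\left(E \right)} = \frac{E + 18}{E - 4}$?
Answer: $\frac{12766329}{169} \approx 75540.0$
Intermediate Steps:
$B{\left(E \right)} = \frac{18 + E}{-4 + E}$
$\left(B{\left(\left(-1\right) 22 \right)} - 275\right)^{2} = \left(\frac{18 - 22}{-4 - 22} - 275\right)^{2} = \left(\frac{1}{-26} \left(-4\right) - 275\right)^{2} = \left(\left(- \frac{1}{26}\right) \left(-4\right) - 275\right)^{2} = \left(\frac{2}{13} - 275\right)^{2} = \left(- \frac{3573}{13}\right)^{2} = \frac{12766329}{169}$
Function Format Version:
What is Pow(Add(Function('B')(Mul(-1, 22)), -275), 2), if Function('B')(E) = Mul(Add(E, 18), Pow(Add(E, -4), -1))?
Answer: Rational(12766329, 169) ≈ 75540.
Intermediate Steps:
Function('B')(E) = Mul(Pow(Add(-4, E), -1), Add(18, E)) (Function('B')(E) = Mul(Add(18, E), Pow(Add(-4, E), -1)) = Mul(Pow(Add(-4, E), -1), Add(18, E)))
Pow(Add(Function('B')(Mul(-1, 22)), -275), 2) = Pow(Add(Mul(Pow(Add(-4, Mul(-1, 22)), -1), Add(18, Mul(-1, 22))), -275), 2) = Pow(Add(Mul(Pow(Add(-4, -22), -1), Add(18, -22)), -275), 2) = Pow(Add(Mul(Pow(-26, -1), -4), -275), 2) = Pow(Add(Mul(Rational(-1, 26), -4), -275), 2) = Pow(Add(Rational(2, 13), -275), 2) = Pow(Rational(-3573, 13), 2) = Rational(12766329, 169)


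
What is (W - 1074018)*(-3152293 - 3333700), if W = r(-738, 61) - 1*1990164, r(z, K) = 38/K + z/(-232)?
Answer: 140630110423815595/7076 ≈ 1.9874e+13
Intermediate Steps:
r(z, K) = 38/K - z/232 (r(z, K) = 38/K + z*(-1/232) = 38/K - z/232)
W = -14082373547/7076 (W = (38/61 - 1/232*(-738)) - 1*1990164 = (38*(1/61) + 369/116) - 1990164 = (38/61 + 369/116) - 1990164 = 26917/7076 - 1990164 = -14082373547/7076 ≈ -1.9902e+6)
(W - 1074018)*(-3152293 - 3333700) = (-14082373547/7076 - 1074018)*(-3152293 - 3333700) = -21682124915/7076*(-6485993) = 140630110423815595/7076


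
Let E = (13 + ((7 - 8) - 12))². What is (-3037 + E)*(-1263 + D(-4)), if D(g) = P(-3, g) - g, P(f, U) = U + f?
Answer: 3844842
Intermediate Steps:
D(g) = -3 (D(g) = (g - 3) - g = (-3 + g) - g = -3)
E = 0 (E = (13 + (-1 - 12))² = (13 - 13)² = 0² = 0)
(-3037 + E)*(-1263 + D(-4)) = (-3037 + 0)*(-1263 - 3) = -3037*(-1266) = 3844842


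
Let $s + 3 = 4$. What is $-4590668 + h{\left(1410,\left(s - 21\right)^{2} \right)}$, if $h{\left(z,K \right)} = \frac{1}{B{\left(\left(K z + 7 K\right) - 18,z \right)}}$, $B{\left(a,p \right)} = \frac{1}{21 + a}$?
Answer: $-4023865$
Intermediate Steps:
$s = 1$ ($s = -3 + 4 = 1$)
$h{\left(z,K \right)} = 3 + 7 K + K z$ ($h{\left(z,K \right)} = \frac{1}{\frac{1}{21 - \left(18 - 7 K - K z\right)}} = \frac{1}{\frac{1}{21 + \left(-18 + 7 K + K z\right)}} = \frac{1}{\frac{1}{3 + 7 K + K z}} = 3 + 7 K + K z$)
$-4590668 + h{\left(1410,\left(s - 21\right)^{2} \right)} = -4590668 + \left(3 + 7 \left(1 - 21\right)^{2} + \left(1 - 21\right)^{2} \cdot 1410\right) = -4590668 + \left(3 + 7 \left(-20\right)^{2} + \left(-20\right)^{2} \cdot 1410\right) = -4590668 + \left(3 + 7 \cdot 400 + 400 \cdot 1410\right) = -4590668 + \left(3 + 2800 + 564000\right) = -4590668 + 566803 = -4023865$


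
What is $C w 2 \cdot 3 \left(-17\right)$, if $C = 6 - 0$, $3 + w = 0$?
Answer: $1836$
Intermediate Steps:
$w = -3$ ($w = -3 + 0 = -3$)
$C = 6$ ($C = 6 + 0 = 6$)
$C w 2 \cdot 3 \left(-17\right) = 6 \left(-3\right) 2 \cdot 3 \left(-17\right) = 6 \left(\left(-6\right) 3\right) \left(-17\right) = 6 \left(-18\right) \left(-17\right) = \left(-108\right) \left(-17\right) = 1836$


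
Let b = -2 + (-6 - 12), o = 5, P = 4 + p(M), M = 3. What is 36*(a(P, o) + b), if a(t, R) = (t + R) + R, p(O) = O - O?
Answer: -216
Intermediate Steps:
p(O) = 0
P = 4 (P = 4 + 0 = 4)
b = -20 (b = -2 - 18 = -20)
a(t, R) = t + 2*R (a(t, R) = (R + t) + R = t + 2*R)
36*(a(P, o) + b) = 36*((4 + 2*5) - 20) = 36*((4 + 10) - 20) = 36*(14 - 20) = 36*(-6) = -216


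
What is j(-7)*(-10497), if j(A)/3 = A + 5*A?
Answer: 1322622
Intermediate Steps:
j(A) = 18*A (j(A) = 3*(A + 5*A) = 3*(6*A) = 18*A)
j(-7)*(-10497) = (18*(-7))*(-10497) = -126*(-10497) = 1322622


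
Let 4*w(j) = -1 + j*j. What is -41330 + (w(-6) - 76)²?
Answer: -588919/16 ≈ -36807.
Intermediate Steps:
w(j) = -¼ + j²/4 (w(j) = (-1 + j*j)/4 = (-1 + j²)/4 = -¼ + j²/4)
-41330 + (w(-6) - 76)² = -41330 + ((-¼ + (¼)*(-6)²) - 76)² = -41330 + ((-¼ + (¼)*36) - 76)² = -41330 + ((-¼ + 9) - 76)² = -41330 + (35/4 - 76)² = -41330 + (-269/4)² = -41330 + 72361/16 = -588919/16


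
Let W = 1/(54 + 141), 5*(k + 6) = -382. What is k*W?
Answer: -412/975 ≈ -0.42256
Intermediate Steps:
k = -412/5 (k = -6 + (⅕)*(-382) = -6 - 382/5 = -412/5 ≈ -82.400)
W = 1/195 ≈ 0.0051282
k*W = -412/5*1/195 = -412/975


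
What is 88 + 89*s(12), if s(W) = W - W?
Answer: 88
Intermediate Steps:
s(W) = 0
88 + 89*s(12) = 88 + 89*0 = 88 + 0 = 88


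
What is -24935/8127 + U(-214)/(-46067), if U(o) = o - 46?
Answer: -163795375/53483787 ≈ -3.0625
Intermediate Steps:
U(o) = -46 + o
-24935/8127 + U(-214)/(-46067) = -24935/8127 + (-46 - 214)/(-46067) = -24935*1/8127 - 260*(-1/46067) = -24935/8127 + 260/46067 = -163795375/53483787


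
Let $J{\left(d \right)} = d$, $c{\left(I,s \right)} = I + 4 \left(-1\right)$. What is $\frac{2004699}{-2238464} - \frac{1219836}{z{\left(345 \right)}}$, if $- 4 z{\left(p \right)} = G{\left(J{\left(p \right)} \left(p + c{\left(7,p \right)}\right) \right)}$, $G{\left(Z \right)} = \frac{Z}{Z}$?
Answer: $\frac{10922233882917}{2238464} \approx 4.8793 \cdot 10^{6}$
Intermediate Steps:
$c{\left(I,s \right)} = -4 + I$ ($c{\left(I,s \right)} = I - 4 = -4 + I$)
$G{\left(Z \right)} = 1$
$z{\left(p \right)} = - \frac{1}{4}$ ($z{\left(p \right)} = \left(- \frac{1}{4}\right) 1 = - \frac{1}{4}$)
$\frac{2004699}{-2238464} - \frac{1219836}{z{\left(345 \right)}} = \frac{2004699}{-2238464} - \frac{1219836}{- \frac{1}{4}} = 2004699 \left(- \frac{1}{2238464}\right) - -4879344 = - \frac{2004699}{2238464} + 4879344 = \frac{10922233882917}{2238464}$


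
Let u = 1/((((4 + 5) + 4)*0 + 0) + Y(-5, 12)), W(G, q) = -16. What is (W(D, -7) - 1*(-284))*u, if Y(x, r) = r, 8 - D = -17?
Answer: 67/3 ≈ 22.333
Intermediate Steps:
D = 25 (D = 8 - 1*(-17) = 8 + 17 = 25)
u = 1/12 (u = 1/((((4 + 5) + 4)*0 + 0) + 12) = 1/(((9 + 4)*0 + 0) + 12) = 1/((13*0 + 0) + 12) = 1/((0 + 0) + 12) = 1/(0 + 12) = 1/12 ≈ 0.083333)
(W(D, -7) - 1*(-284))*u = (-16 - 1*(-284))*(1/12) = (-16 + 284)*(1/12) = 268*(1/12) = 67/3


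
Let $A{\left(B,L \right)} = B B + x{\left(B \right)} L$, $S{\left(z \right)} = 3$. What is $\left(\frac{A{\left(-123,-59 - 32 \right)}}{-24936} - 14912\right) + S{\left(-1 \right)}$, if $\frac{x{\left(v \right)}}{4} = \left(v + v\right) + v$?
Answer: $- \frac{123973423}{8312} \approx -14915.0$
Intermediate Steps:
$x{\left(v \right)} = 12 v$ ($x{\left(v \right)} = 4 \left(\left(v + v\right) + v\right) = 4 \left(2 v + v\right) = 4 \cdot 3 v = 12 v$)
$A{\left(B,L \right)} = B^{2} + 12 B L$ ($A{\left(B,L \right)} = B B + 12 B L = B^{2} + 12 B L$)
$\left(\frac{A{\left(-123,-59 - 32 \right)}}{-24936} - 14912\right) + S{\left(-1 \right)} = \left(\frac{\left(-123\right) \left(-123 + 12 \left(-59 - 32\right)\right)}{-24936} - 14912\right) + 3 = \left(- 123 \left(-123 + 12 \left(-91\right)\right) \left(- \frac{1}{24936}\right) - 14912\right) + 3 = \left(- 123 \left(-123 - 1092\right) \left(- \frac{1}{24936}\right) - 14912\right) + 3 = \left(\left(-123\right) \left(-1215\right) \left(- \frac{1}{24936}\right) - 14912\right) + 3 = \left(149445 \left(- \frac{1}{24936}\right) - 14912\right) + 3 = \left(- \frac{49815}{8312} - 14912\right) + 3 = - \frac{123998359}{8312} + 3 = - \frac{123973423}{8312}$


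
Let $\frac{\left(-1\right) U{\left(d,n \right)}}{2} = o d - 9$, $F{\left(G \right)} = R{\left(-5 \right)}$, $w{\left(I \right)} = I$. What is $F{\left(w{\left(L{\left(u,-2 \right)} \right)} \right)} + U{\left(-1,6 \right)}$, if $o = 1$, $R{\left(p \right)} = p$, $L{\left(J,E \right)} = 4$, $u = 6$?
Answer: $15$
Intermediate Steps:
$F{\left(G \right)} = -5$
$U{\left(d,n \right)} = 18 - 2 d$ ($U{\left(d,n \right)} = - 2 \left(1 d - 9\right) = - 2 \left(d - 9\right) = - 2 \left(-9 + d\right) = 18 - 2 d$)
$F{\left(w{\left(L{\left(u,-2 \right)} \right)} \right)} + U{\left(-1,6 \right)} = -5 + \left(18 - -2\right) = -5 + \left(18 + 2\right) = -5 + 20 = 15$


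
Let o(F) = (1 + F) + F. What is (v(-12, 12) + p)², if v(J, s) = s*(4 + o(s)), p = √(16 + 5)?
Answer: (348 + √21)² ≈ 1.2431e+5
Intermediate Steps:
o(F) = 1 + 2*F
p = √21 ≈ 4.5826
v(J, s) = s*(5 + 2*s) (v(J, s) = s*(4 + (1 + 2*s)) = s*(5 + 2*s))
(v(-12, 12) + p)² = (12*(5 + 2*12) + √21)² = (12*(5 + 24) + √21)² = (12*29 + √21)² = (348 + √21)²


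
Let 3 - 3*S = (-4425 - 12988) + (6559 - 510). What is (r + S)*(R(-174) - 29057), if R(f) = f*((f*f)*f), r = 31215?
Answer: 32084915593476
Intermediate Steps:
R(f) = f⁴ (R(f) = f*(f²*f) = f*f³ = f⁴)
S = 3789 (S = 1 - ((-4425 - 12988) + (6559 - 510))/3 = 1 - (-17413 + 6049)/3 = 1 - ⅓*(-11364) = 1 + 3788 = 3789)
(r + S)*(R(-174) - 29057) = (31215 + 3789)*((-174)⁴ - 29057) = 35004*(916636176 - 29057) = 35004*916607119 = 32084915593476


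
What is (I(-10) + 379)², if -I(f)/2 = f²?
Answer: 32041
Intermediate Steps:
I(f) = -2*f²
(I(-10) + 379)² = (-2*(-10)² + 379)² = (-2*100 + 379)² = (-200 + 379)² = 179² = 32041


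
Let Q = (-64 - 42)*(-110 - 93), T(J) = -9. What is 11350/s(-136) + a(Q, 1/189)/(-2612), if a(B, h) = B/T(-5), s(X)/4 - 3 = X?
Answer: -15960514/781641 ≈ -20.419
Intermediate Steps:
s(X) = 12 + 4*X
Q = 21518 (Q = -106*(-203) = 21518)
a(B, h) = -B/9 (a(B, h) = B/(-9) = B*(-⅑) = -B/9)
11350/s(-136) + a(Q, 1/189)/(-2612) = 11350/(12 + 4*(-136)) - ⅑*21518/(-2612) = 11350/(12 - 544) - 21518/9*(-1/2612) = 11350/(-532) + 10759/11754 = 11350*(-1/532) + 10759/11754 = -5675/266 + 10759/11754 = -15960514/781641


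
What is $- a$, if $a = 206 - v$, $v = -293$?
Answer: $-499$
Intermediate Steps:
$a = 499$ ($a = 206 - -293 = 206 + 293 = 499$)
$- a = \left(-1\right) 499 = -499$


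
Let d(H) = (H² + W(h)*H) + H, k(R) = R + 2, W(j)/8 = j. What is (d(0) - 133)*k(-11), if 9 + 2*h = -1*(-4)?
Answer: 1197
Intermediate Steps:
h = -5/2 (h = -9/2 + (-1*(-4))/2 = -9/2 + (½)*4 = -9/2 + 2 = -5/2 ≈ -2.5000)
W(j) = 8*j
k(R) = 2 + R
d(H) = H² - 19*H (d(H) = (H² + (8*(-5/2))*H) + H = (H² - 20*H) + H = H² - 19*H)
(d(0) - 133)*k(-11) = (0*(-19 + 0) - 133)*(2 - 11) = (0*(-19) - 133)*(-9) = (0 - 133)*(-9) = -133*(-9) = 1197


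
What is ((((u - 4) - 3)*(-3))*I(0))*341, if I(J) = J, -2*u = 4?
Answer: 0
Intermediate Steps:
u = -2 (u = -½*4 = -2)
((((u - 4) - 3)*(-3))*I(0))*341 = ((((-2 - 4) - 3)*(-3))*0)*341 = (((-6 - 3)*(-3))*0)*341 = (-9*(-3)*0)*341 = (27*0)*341 = 0*341 = 0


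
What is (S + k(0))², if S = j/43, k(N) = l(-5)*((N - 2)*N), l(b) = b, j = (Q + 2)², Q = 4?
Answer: 1296/1849 ≈ 0.70092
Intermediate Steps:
j = 36 (j = (4 + 2)² = 6² = 36)
k(N) = -5*N*(-2 + N) (k(N) = -5*(N - 2)*N = -5*(-2 + N)*N = -5*N*(-2 + N))
S = 36/43 ≈ 0.83721
(S + k(0))² = (36/43 + 5*0*(2 - 1*0))² = (36/43 + 5*0*(2 + 0))² = (36/43 + 5*0*2)² = (36/43 + 0)² = (36/43)² = 1296/1849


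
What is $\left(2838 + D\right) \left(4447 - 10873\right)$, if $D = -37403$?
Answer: $222114690$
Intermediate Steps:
$\left(2838 + D\right) \left(4447 - 10873\right) = \left(2838 - 37403\right) \left(4447 - 10873\right) = \left(-34565\right) \left(-6426\right) = 222114690$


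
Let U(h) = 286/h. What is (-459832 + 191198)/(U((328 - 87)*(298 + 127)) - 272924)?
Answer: 13757418725/13977120207 ≈ 0.98428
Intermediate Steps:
(-459832 + 191198)/(U((328 - 87)*(298 + 127)) - 272924) = (-459832 + 191198)/(286/(((328 - 87)*(298 + 127))) - 272924) = -268634/(286/((241*425)) - 272924) = -268634/(286/102425 - 272924) = -268634/(-27954240414/102425) = -268634*(-102425/27954240414) = 13757418725/13977120207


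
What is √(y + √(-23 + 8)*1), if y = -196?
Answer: √(-196 + I*√15) ≈ 0.1383 + 14.001*I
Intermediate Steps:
√(y + √(-23 + 8)*1) = √(-196 + √(-23 + 8)*1) = √(-196 + √(-15)*1) = √(-196 + (I*√15)*1) = √(-196 + I*√15)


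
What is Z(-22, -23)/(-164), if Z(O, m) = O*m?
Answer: -253/82 ≈ -3.0854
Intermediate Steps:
Z(-22, -23)/(-164) = -22*(-23)/(-164) = 506*(-1/164) = -253/82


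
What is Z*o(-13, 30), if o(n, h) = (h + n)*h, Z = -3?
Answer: -1530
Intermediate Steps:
o(n, h) = h*(h + n)
Z*o(-13, 30) = -90*(30 - 13) = -90*17 = -3*510 = -1530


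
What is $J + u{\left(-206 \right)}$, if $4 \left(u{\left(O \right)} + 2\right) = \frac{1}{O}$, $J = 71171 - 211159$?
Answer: $- \frac{115351761}{824} \approx -1.3999 \cdot 10^{5}$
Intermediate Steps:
$J = -139988$
$u{\left(O \right)} = -2 + \frac{1}{4 O}$
$J + u{\left(-206 \right)} = -139988 - \left(2 - \frac{1}{4 \left(-206\right)}\right) = -139988 + \left(-2 + \frac{1}{4} \left(- \frac{1}{206}\right)\right) = -139988 - \frac{1649}{824} = - \frac{115351761}{824}$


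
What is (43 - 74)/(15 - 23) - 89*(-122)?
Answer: 86895/8 ≈ 10862.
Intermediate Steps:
(43 - 74)/(15 - 23) - 89*(-122) = -31/(-8) + 10858 = -31*(-1/8) + 10858 = 31/8 + 10858 = 86895/8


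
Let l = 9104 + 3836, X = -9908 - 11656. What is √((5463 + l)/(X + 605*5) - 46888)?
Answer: 3*I*√1790609985985/18539 ≈ 216.54*I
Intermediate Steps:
X = -21564
l = 12940
√((5463 + l)/(X + 605*5) - 46888) = √((5463 + 12940)/(-21564 + 605*5) - 46888) = √(18403/(-21564 + 3025) - 46888) = √(18403/(-18539) - 46888) = √(18403*(-1/18539) - 46888) = √(-18403/18539 - 46888) = √(-869275035/18539) = 3*I*√1790609985985/18539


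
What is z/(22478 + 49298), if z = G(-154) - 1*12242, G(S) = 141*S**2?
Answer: 1665857/35888 ≈ 46.418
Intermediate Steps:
z = 3331714 (z = 141*(-154)**2 - 1*12242 = 141*23716 - 12242 = 3343956 - 12242 = 3331714)
z/(22478 + 49298) = 3331714/(22478 + 49298) = 3331714/71776 = 3331714*(1/71776) = 1665857/35888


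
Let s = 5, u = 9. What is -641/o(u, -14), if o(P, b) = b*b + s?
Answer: -641/201 ≈ -3.1891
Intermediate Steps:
o(P, b) = 5 + b² (o(P, b) = b*b + 5 = b² + 5 = 5 + b²)
-641/o(u, -14) = -641/(5 + (-14)²) = -641/(5 + 196) = -641/201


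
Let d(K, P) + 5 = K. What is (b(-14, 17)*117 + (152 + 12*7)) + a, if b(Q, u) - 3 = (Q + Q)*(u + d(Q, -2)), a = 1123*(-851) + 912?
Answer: -947622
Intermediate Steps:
d(K, P) = -5 + K
a = -954761 (a = -955673 + 912 = -954761)
b(Q, u) = 3 + 2*Q*(-5 + Q + u) (b(Q, u) = 3 + (Q + Q)*(u + (-5 + Q)) = 3 + (2*Q)*(-5 + Q + u) = 3 + 2*Q*(-5 + Q + u))
(b(-14, 17)*117 + (152 + 12*7)) + a = ((3 + 2*(-14)*17 + 2*(-14)*(-5 - 14))*117 + (152 + 12*7)) - 954761 = ((3 - 476 + 2*(-14)*(-19))*117 + (152 + 84)) - 954761 = ((3 - 476 + 532)*117 + 236) - 954761 = (59*117 + 236) - 954761 = (6903 + 236) - 954761 = 7139 - 954761 = -947622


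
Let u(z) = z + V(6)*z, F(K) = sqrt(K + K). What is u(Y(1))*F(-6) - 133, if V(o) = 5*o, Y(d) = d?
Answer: -133 + 62*I*sqrt(3) ≈ -133.0 + 107.39*I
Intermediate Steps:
F(K) = sqrt(2)*sqrt(K) (F(K) = sqrt(2*K) = sqrt(2)*sqrt(K))
u(z) = 31*z (u(z) = z + (5*6)*z = z + 30*z = 31*z)
u(Y(1))*F(-6) - 133 = (31*1)*(sqrt(2)*sqrt(-6)) - 133 = 31*(sqrt(2)*(I*sqrt(6))) - 133 = 31*(2*I*sqrt(3)) - 133 = 62*I*sqrt(3) - 133 = -133 + 62*I*sqrt(3)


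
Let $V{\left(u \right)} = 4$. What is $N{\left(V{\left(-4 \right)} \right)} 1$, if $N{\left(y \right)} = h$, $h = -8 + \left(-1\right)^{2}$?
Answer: $-7$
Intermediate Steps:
$h = -7$ ($h = -8 + 1 = -7$)
$N{\left(y \right)} = -7$
$N{\left(V{\left(-4 \right)} \right)} 1 = \left(-7\right) 1 = -7$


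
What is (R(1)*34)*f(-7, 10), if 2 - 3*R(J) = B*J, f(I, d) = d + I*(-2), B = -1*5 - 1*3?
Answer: 2720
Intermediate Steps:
B = -8 (B = -5 - 3 = -8)
f(I, d) = d - 2*I
R(J) = ⅔ + 8*J/3 (R(J) = ⅔ - (-8)*J/3 = ⅔ + 8*J/3)
(R(1)*34)*f(-7, 10) = ((⅔ + (8/3)*1)*34)*(10 - 2*(-7)) = ((⅔ + 8/3)*34)*(10 + 14) = ((10/3)*34)*24 = (340/3)*24 = 2720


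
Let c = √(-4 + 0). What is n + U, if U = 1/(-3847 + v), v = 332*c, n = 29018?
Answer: 442243166643/15240305 - 664*I/15240305 ≈ 29018.0 - 4.3569e-5*I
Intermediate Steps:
c = 2*I (c = √(-4) = 2*I ≈ 2.0*I)
v = 664*I (v = 332*(2*I) = 664*I ≈ 664.0*I)
U = (-3847 - 664*I)/15240305 (U = 1/(-3847 + 664*I) = (-3847 - 664*I)/15240305 ≈ -0.00025242 - 4.3569e-5*I)
n + U = 29018 + (-3847/15240305 - 664*I/15240305) = 442243166643/15240305 - 664*I/15240305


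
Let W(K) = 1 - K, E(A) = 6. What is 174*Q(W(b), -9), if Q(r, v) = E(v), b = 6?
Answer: 1044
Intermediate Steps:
Q(r, v) = 6
174*Q(W(b), -9) = 174*6 = 1044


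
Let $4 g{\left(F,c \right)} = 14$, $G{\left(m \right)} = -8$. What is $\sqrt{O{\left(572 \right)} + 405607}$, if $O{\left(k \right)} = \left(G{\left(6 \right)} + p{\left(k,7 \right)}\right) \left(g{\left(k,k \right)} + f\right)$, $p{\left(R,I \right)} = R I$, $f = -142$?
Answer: $i \sqrt{147839} \approx 384.5 i$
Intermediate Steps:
$g{\left(F,c \right)} = \frac{7}{2}$ ($g{\left(F,c \right)} = \frac{1}{4} \cdot 14 = \frac{7}{2}$)
$p{\left(R,I \right)} = I R$
$O{\left(k \right)} = 1108 - \frac{1939 k}{2}$ ($O{\left(k \right)} = \left(-8 + 7 k\right) \left(\frac{7}{2} - 142\right) = \left(-8 + 7 k\right) \left(- \frac{277}{2}\right) = 1108 - \frac{1939 k}{2}$)
$\sqrt{O{\left(572 \right)} + 405607} = \sqrt{\left(1108 - 554554\right) + 405607} = \sqrt{-553446 + 405607} = \sqrt{-147839} = i \sqrt{147839}$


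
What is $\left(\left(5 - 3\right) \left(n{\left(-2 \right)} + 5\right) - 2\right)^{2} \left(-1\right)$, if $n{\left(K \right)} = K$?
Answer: $-16$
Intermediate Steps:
$\left(\left(5 - 3\right) \left(n{\left(-2 \right)} + 5\right) - 2\right)^{2} \left(-1\right) = \left(\left(5 - 3\right) \left(-2 + 5\right) - 2\right)^{2} \left(-1\right) = \left(2 \cdot 3 - 2\right)^{2} \left(-1\right) = \left(6 - 2\right)^{2} \left(-1\right) = 4^{2} \left(-1\right) = 16 \left(-1\right) = -16$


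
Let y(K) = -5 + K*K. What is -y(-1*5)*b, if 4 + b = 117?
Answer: -2260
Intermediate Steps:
b = 113 (b = -4 + 117 = 113)
y(K) = -5 + K²
-y(-1*5)*b = -(-5 + (-1*5)²)*113 = -(-5 + (-5)²)*113 = -(-5 + 25)*113 = -20*113 = -1*2260 = -2260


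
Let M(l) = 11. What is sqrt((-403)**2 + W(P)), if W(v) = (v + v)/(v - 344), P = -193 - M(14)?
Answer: sqrt(3048268495)/137 ≈ 403.00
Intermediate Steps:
P = -204 (P = -193 - 1*11 = -193 - 11 = -204)
W(v) = 2*v/(-344 + v) (W(v) = (2*v)/(-344 + v) = 2*v/(-344 + v))
sqrt((-403)**2 + W(P)) = sqrt((-403)**2 + 2*(-204)/(-344 - 204)) = sqrt(162409 + 2*(-204)/(-548)) = sqrt(162409 + 2*(-204)*(-1/548)) = sqrt(162409 + 102/137) = sqrt(22250135/137) = sqrt(3048268495)/137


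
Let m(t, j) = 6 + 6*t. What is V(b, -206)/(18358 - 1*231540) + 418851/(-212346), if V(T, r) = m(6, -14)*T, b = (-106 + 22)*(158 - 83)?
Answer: -1839152349/2514908054 ≈ -0.73130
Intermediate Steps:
b = -6300 (b = -84*75 = -6300)
V(T, r) = 42*T (V(T, r) = (6 + 6*6)*T = (6 + 36)*T = 42*T)
V(b, -206)/(18358 - 1*231540) + 418851/(-212346) = (42*(-6300))/(18358 - 1*231540) + 418851/(-212346) = -264600/(18358 - 231540) + 418851*(-1/212346) = -264600/(-213182) - 46539/23594 = -264600*(-1/213182) - 46539/23594 = 132300/106591 - 46539/23594 = -1839152349/2514908054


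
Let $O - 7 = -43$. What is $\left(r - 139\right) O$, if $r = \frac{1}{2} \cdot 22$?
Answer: $4608$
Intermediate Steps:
$r = 11$ ($r = \frac{1}{2} \cdot 22 = 11$)
$O = -36$ ($O = 7 - 43 = -36$)
$\left(r - 139\right) O = \left(11 - 139\right) \left(-36\right) = \left(-128\right) \left(-36\right) = 4608$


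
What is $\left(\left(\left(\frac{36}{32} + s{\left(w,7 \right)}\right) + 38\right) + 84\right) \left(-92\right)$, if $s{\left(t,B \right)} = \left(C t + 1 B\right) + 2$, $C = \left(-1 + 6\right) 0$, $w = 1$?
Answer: $- \frac{24311}{2} \approx -12156.0$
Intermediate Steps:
$C = 0$ ($C = 5 \cdot 0 = 0$)
$s{\left(t,B \right)} = 2 + B$ ($s{\left(t,B \right)} = \left(0 t + 1 B\right) + 2 = \left(0 + B\right) + 2 = B + 2 = 2 + B$)
$\left(\left(\left(\frac{36}{32} + s{\left(w,7 \right)}\right) + 38\right) + 84\right) \left(-92\right) = \left(\left(\left(\frac{36}{32} + \left(2 + 7\right)\right) + 38\right) + 84\right) \left(-92\right) = \left(\left(\left(36 \cdot \frac{1}{32} + 9\right) + 38\right) + 84\right) \left(-92\right) = \left(\left(\left(\frac{9}{8} + 9\right) + 38\right) + 84\right) \left(-92\right) = \left(\left(\frac{81}{8} + 38\right) + 84\right) \left(-92\right) = \left(\frac{385}{8} + 84\right) \left(-92\right) = \frac{1057}{8} \left(-92\right) = - \frac{24311}{2}$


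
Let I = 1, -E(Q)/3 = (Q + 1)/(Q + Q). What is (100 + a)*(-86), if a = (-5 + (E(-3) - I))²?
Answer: -12814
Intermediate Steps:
E(Q) = -3*(1 + Q)/(2*Q) (E(Q) = -3*(Q + 1)/(Q + Q) = -3*(1 + Q)/(2*Q))
a = 49 (a = (-5 + ((3/2)*(-1 - 1*(-3))/(-3) - 1*1))² = (-5 + ((3/2)*(-⅓)*(-1 + 3) - 1))² = (-5 + ((3/2)*(-⅓)*2 - 1))² = (-5 + (-1 - 1))² = (-5 - 2)² = (-7)² = 49)
(100 + a)*(-86) = (100 + 49)*(-86) = 149*(-86) = -12814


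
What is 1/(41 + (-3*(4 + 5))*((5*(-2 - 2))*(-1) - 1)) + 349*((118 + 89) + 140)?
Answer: 57160615/472 ≈ 1.2110e+5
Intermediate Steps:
1/(41 + (-3*(4 + 5))*((5*(-2 - 2))*(-1) - 1)) + 349*((118 + 89) + 140) = 1/(41 + (-3*9)*((5*(-4))*(-1) - 1)) + 349*(207 + 140) = 1/(41 - 27*(-20*(-1) - 1)) + 349*347 = 1/(41 - 27*(20 - 1)) + 121103 = 1/(41 - 27*19) + 121103 = 1/(41 - 513) + 121103 = 1/(-472) + 121103 = -1/472 + 121103 = 57160615/472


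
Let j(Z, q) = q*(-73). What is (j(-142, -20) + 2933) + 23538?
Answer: 27931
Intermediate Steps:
j(Z, q) = -73*q
(j(-142, -20) + 2933) + 23538 = (-73*(-20) + 2933) + 23538 = (1460 + 2933) + 23538 = 4393 + 23538 = 27931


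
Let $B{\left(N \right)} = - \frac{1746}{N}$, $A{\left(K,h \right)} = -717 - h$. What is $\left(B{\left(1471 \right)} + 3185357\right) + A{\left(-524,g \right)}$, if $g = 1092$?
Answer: $\frac{4682997362}{1471} \approx 3.1835 \cdot 10^{6}$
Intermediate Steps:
$\left(B{\left(1471 \right)} + 3185357\right) + A{\left(-524,g \right)} = \left(- \frac{1746}{1471} + 3185357\right) - 1809 = \frac{4685658401}{1471} - 1809 = \frac{4682997362}{1471}$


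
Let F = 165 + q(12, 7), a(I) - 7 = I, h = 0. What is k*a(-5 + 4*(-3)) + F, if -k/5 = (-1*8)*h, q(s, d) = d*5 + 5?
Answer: 205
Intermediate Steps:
q(s, d) = 5 + 5*d (q(s, d) = 5*d + 5 = 5 + 5*d)
a(I) = 7 + I
k = 0 (k = -5*(-1*8)*0 = -(-40)*0 = -5*0 = 0)
F = 205 (F = 165 + (5 + 5*7) = 165 + (5 + 35) = 165 + 40 = 205)
k*a(-5 + 4*(-3)) + F = 0*(7 + (-5 + 4*(-3))) + 205 = 0*(7 + (-5 - 12)) + 205 = 0*(7 - 17) + 205 = 0*(-10) + 205 = 0 + 205 = 205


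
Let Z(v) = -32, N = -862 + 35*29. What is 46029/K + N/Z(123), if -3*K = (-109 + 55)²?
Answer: -135137/2592 ≈ -52.136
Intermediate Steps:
K = -972 (K = -(-109 + 55)²/3 = -⅓*(-54)² = -⅓*2916 = -972)
N = 153 (N = -862 + 1015 = 153)
46029/K + N/Z(123) = 46029/(-972) + 153/(-32) = 46029*(-1/972) + 153*(-1/32) = -15343/324 - 153/32 = -135137/2592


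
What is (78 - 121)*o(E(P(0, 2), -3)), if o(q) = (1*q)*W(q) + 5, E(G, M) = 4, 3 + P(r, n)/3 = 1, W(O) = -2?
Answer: 129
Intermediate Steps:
P(r, n) = -6 (P(r, n) = -9 + 3*1 = -9 + 3 = -6)
o(q) = 5 - 2*q (o(q) = (1*q)*(-2) + 5 = q*(-2) + 5 = -2*q + 5 = 5 - 2*q)
(78 - 121)*o(E(P(0, 2), -3)) = (78 - 121)*(5 - 2*4) = -43*(5 - 8) = -43*(-3) = 129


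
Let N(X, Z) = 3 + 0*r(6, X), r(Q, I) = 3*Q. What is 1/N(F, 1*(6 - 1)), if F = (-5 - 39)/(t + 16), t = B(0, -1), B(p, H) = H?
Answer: ⅓ ≈ 0.33333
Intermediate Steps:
t = -1
F = -44/15 (F = (-5 - 39)/(-1 + 16) = -44/15 ≈ -2.9333)
N(X, Z) = 3 (N(X, Z) = 3 + 0*(3*6) = 3 + 0*18 = 3 + 0 = 3)
1/N(F, 1*(6 - 1)) = 1/3 = ⅓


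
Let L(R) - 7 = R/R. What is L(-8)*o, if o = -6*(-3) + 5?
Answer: 184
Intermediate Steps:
L(R) = 8 (L(R) = 7 + R/R = 7 + 1 = 8)
o = 23 (o = 18 + 5 = 23)
L(-8)*o = 8*23 = 184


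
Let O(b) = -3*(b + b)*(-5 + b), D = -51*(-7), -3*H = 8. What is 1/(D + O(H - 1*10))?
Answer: -3/2957 ≈ -0.0010145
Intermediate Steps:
H = -8/3 (H = -1/3*8 = -8/3 ≈ -2.6667)
D = 357
O(b) = -6*b*(-5 + b) (O(b) = -3*2*b*(-5 + b) = -6*b*(-5 + b))
1/(D + O(H - 1*10)) = 1/(357 + 6*(-8/3 - 1*10)*(5 - (-8/3 - 1*10))) = 1/(357 + 6*(-8/3 - 10)*(5 - (-8/3 - 10))) = 1/(357 + 6*(-38/3)*(5 - 1*(-38/3))) = 1/(357 + 6*(-38/3)*(5 + 38/3)) = 1/(357 + 6*(-38/3)*(53/3)) = 1/(357 - 4028/3) = 1/(-2957/3) = -3/2957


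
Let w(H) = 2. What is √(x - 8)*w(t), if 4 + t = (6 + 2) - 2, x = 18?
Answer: 2*√10 ≈ 6.3246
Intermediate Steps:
t = 2 (t = -4 + ((6 + 2) - 2) = -4 + (8 - 2) = -4 + 6 = 2)
√(x - 8)*w(t) = √(18 - 8)*2 = √10*2 = 2*√10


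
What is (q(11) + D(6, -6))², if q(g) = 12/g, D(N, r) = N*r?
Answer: 147456/121 ≈ 1218.6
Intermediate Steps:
(q(11) + D(6, -6))² = (12/11 + 6*(-6))² = (12*(1/11) - 36)² = (12/11 - 36)² = (-384/11)² = 147456/121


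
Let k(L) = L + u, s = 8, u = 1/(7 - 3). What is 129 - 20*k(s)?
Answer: -36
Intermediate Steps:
u = 1/4 ≈ 0.25000
k(L) = 1/4 + L (k(L) = L + 1/4 = 1/4 + L)
129 - 20*k(s) = 129 - 20*(1/4 + 8) = 129 - 20*33/4 = 129 - 165 = -36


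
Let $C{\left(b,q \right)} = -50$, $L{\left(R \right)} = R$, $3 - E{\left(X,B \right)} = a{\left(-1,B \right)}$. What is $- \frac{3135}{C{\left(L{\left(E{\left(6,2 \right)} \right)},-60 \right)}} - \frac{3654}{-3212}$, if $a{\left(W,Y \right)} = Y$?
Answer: $\frac{256308}{4015} \approx 63.838$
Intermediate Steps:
$E{\left(X,B \right)} = 3 - B$
$- \frac{3135}{C{\left(L{\left(E{\left(6,2 \right)} \right)},-60 \right)}} - \frac{3654}{-3212} = - \frac{3135}{-50} - \frac{3654}{-3212} = \left(-3135\right) \left(- \frac{1}{50}\right) - - \frac{1827}{1606} = \frac{627}{10} + \frac{1827}{1606} = \frac{256308}{4015}$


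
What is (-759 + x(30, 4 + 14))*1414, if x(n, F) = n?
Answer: -1030806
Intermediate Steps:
(-759 + x(30, 4 + 14))*1414 = (-759 + 30)*1414 = -729*1414 = -1030806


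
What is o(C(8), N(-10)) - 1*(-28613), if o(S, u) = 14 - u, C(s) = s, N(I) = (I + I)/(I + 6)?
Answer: 28622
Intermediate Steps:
N(I) = 2*I/(6 + I) (N(I) = (2*I)/(6 + I) = 2*I/(6 + I))
o(C(8), N(-10)) - 1*(-28613) = (14 - 2*(-10)/(6 - 10)) - 1*(-28613) = (14 - 2*(-10)/(-4)) + 28613 = (14 - 2*(-10)*(-1)/4) + 28613 = (14 - 1*5) + 28613 = (14 - 5) + 28613 = 9 + 28613 = 28622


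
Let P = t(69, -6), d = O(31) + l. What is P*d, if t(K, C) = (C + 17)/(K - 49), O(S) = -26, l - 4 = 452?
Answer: 473/2 ≈ 236.50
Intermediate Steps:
l = 456 (l = 4 + 452 = 456)
t(K, C) = (17 + C)/(-49 + K)
d = 430 (d = -26 + 456 = 430)
P = 11/20 (P = (17 - 6)/(-49 + 69) = 11/20 ≈ 0.55000)
P*d = (11/20)*430 = 473/2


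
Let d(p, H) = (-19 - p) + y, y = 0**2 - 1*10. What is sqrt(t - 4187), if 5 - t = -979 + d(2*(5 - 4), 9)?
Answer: 2*I*sqrt(793) ≈ 56.32*I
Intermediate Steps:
y = -10 (y = 0 - 10 = -10)
d(p, H) = -29 - p (d(p, H) = (-19 - p) - 10 = -29 - p)
t = 1015 (t = 5 - (-979 + (-29 - 2*(5 - 4))) = 5 - (-979 + (-29 - 2)) = 5 - (-979 - 31) = 5 - 1*(-1010) = 5 + 1010 = 1015)
sqrt(t - 4187) = sqrt(1015 - 4187) = sqrt(-3172) = 2*I*sqrt(793)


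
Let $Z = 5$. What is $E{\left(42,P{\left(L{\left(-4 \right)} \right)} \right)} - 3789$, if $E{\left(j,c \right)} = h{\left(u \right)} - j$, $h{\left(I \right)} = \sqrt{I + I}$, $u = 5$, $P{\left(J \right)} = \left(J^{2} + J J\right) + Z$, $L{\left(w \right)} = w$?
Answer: $-3831 + \sqrt{10} \approx -3827.8$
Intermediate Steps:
$P{\left(J \right)} = 5 + 2 J^{2}$ ($P{\left(J \right)} = \left(J^{2} + J J\right) + 5 = \left(J^{2} + J^{2}\right) + 5 = 2 J^{2} + 5 = 5 + 2 J^{2}$)
$h{\left(I \right)} = \sqrt{2} \sqrt{I}$ ($h{\left(I \right)} = \sqrt{2 I} = \sqrt{2} \sqrt{I}$)
$E{\left(j,c \right)} = \sqrt{10} - j$ ($E{\left(j,c \right)} = \sqrt{2} \sqrt{5} - j = \sqrt{10} - j$)
$E{\left(42,P{\left(L{\left(-4 \right)} \right)} \right)} - 3789 = \left(\sqrt{10} - 42\right) - 3789 = \left(-42 + \sqrt{10}\right) - 3789 = -3831 + \sqrt{10}$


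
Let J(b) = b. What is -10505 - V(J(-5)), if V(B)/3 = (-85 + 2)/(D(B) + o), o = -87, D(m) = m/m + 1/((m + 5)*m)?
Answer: -10505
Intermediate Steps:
D(m) = 1 + 1/(m*(5 + m)) (D(m) = 1 + 1/((5 + m)*m) = 1 + 1/(m*(5 + m)))
V(B) = -249/(-87 + (1 + B² + 5*B)/(B*(5 + B))) (V(B) = 3*((-85 + 2)/((1 + B² + 5*B)/(B*(5 + B)) - 87)) = 3*(-83/(-87 + (1 + B² + 5*B)/(B*(5 + B)))) = -249/(-87 + (1 + B² + 5*B)/(B*(5 + B))))
-10505 - V(J(-5)) = -10505 - 249*(-5)*(5 - 5)/(-1 + 86*(-5)² + 430*(-5)) = -10505 - 249*(-5)*0/(-1 + 86*25 - 2150) = -10505 - 249*(-5)*0/(-1 + 2150 - 2150) = -10505 - 249*(-5)*0/(-1) = -10505 - 249*(-5)*(-1)*0 = -10505 - 1*0 = -10505 + 0 = -10505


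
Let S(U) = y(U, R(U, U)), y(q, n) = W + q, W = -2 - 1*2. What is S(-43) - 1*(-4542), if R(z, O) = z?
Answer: 4495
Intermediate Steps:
W = -4 (W = -2 - 2 = -4)
y(q, n) = -4 + q
S(U) = -4 + U
S(-43) - 1*(-4542) = (-4 - 43) - 1*(-4542) = -47 + 4542 = 4495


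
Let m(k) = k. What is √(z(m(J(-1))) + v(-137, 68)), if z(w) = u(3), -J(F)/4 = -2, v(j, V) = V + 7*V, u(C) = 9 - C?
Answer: 5*√22 ≈ 23.452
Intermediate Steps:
v(j, V) = 8*V
J(F) = 8 (J(F) = -4*(-2) = 8)
z(w) = 6 (z(w) = 9 - 1*3 = 9 - 3 = 6)
√(z(m(J(-1))) + v(-137, 68)) = √(6 + 8*68) = √(6 + 544) = √550 = 5*√22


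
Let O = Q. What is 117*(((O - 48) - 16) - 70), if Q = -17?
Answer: -17667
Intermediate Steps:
O = -17
117*(((O - 48) - 16) - 70) = 117*(((-17 - 48) - 16) - 70) = 117*((-65 - 16) - 70) = 117*(-81 - 70) = 117*(-151) = -17667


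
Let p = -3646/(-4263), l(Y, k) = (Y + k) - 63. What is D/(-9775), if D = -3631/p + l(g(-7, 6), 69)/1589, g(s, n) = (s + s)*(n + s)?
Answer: 24595983397/56631403850 ≈ 0.43432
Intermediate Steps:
g(s, n) = 2*s*(n + s) (g(s, n) = (2*s)*(n + s) = 2*s*(n + s))
l(Y, k) = -63 + Y + k
p = 3646/4263 (p = -3646*(-1/4263) = 3646/4263 ≈ 0.85527)
D = -24595983397/5793494 (D = -3631/3646/4263 + (-63 + 2*(-7)*(6 - 7) + 69)/1589 = -3631*4263/3646 + (-63 + 2*(-7)*(-1) + 69)*(1/1589) = -15478953/3646 + (-63 + 14 + 69)*(1/1589) = -15478953/3646 + 20*(1/1589) = -15478953/3646 + 20/1589 = -24595983397/5793494 ≈ -4245.4)
D/(-9775) = -24595983397/5793494/(-9775) = -24595983397/5793494*(-1/9775) = 24595983397/56631403850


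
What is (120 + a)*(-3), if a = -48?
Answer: -216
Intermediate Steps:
(120 + a)*(-3) = (120 - 48)*(-3) = 72*(-3) = -216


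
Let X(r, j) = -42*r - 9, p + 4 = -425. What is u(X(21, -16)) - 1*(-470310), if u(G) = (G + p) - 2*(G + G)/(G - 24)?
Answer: 143040762/305 ≈ 4.6899e+5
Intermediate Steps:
p = -429 (p = -4 - 425 = -429)
X(r, j) = -9 - 42*r
u(G) = -429 + G - 4*G/(-24 + G) (u(G) = (G - 429) - 2*(G + G)/(G - 24) = (-429 + G) - 2*2*G/(-24 + G) = (-429 + G) - 4*G/(-24 + G) = -429 + G - 4*G/(-24 + G))
u(X(21, -16)) - 1*(-470310) = (10296 + (-9 - 42*21)² - 457*(-9 - 42*21))/(-24 + (-9 - 42*21)) - 1*(-470310) = (10296 + (-9 - 882)² - 457*(-9 - 882))/(-24 + (-9 - 882)) + 470310 = (10296 + (-891)² - 457*(-891))/(-24 - 891) + 470310 = (10296 + 793881 + 407187)/(-915) + 470310 = -1/915*1211364 + 470310 = -403788/305 + 470310 = 143040762/305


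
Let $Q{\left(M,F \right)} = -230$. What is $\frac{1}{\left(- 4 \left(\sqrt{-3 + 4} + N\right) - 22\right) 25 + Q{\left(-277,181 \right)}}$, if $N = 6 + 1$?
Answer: $- \frac{1}{1580} \approx -0.00063291$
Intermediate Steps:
$N = 7$
$\frac{1}{\left(- 4 \left(\sqrt{-3 + 4} + N\right) - 22\right) 25 + Q{\left(-277,181 \right)}} = \frac{1}{\left(- 4 \left(\sqrt{-3 + 4} + 7\right) - 22\right) 25 - 230} = \frac{1}{\left(- 4 \left(\sqrt{1} + 7\right) - 22\right) 25 - 230} = \frac{1}{\left(- 4 \left(1 + 7\right) - 22\right) 25 - 230} = \frac{1}{\left(\left(-4\right) 8 - 22\right) 25 - 230} = \frac{1}{\left(-32 - 22\right) 25 - 230} = \frac{1}{\left(-54\right) 25 - 230} = \frac{1}{-1350 - 230} = \frac{1}{-1580} = - \frac{1}{1580}$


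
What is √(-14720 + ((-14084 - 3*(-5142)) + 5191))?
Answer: I*√8187 ≈ 90.482*I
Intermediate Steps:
√(-14720 + ((-14084 - 3*(-5142)) + 5191)) = √(-14720 + ((-14084 + 15426) + 5191)) = √(-14720 + (1342 + 5191)) = √(-14720 + 6533) = √(-8187) = I*√8187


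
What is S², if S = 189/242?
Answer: 35721/58564 ≈ 0.60995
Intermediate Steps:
S = 189/242 (S = 189*(1/242) = 189/242 ≈ 0.78099)
S² = (189/242)² = 35721/58564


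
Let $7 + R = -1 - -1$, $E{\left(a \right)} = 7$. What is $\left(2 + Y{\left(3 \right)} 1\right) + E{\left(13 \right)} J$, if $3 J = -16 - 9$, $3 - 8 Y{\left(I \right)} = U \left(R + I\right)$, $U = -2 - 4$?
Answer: $- \frac{1415}{24} \approx -58.958$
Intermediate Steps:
$R = -7$ ($R = -7 - 0 = -7 + \left(-1 + 1\right) = -7 + 0 = -7$)
$U = -6$
$Y{\left(I \right)} = - \frac{39}{8} + \frac{3 I}{4}$ ($Y{\left(I \right)} = \frac{3}{8} - \frac{\left(-6\right) \left(-7 + I\right)}{8} = \frac{3}{8} - \frac{42 - 6 I}{8} = \frac{3}{8} + \left(- \frac{21}{4} + \frac{3 I}{4}\right) = - \frac{39}{8} + \frac{3 I}{4}$)
$J = - \frac{25}{3}$ ($J = \frac{-16 - 9}{3} = \frac{1}{3} \left(-25\right) = - \frac{25}{3} \approx -8.3333$)
$\left(2 + Y{\left(3 \right)} 1\right) + E{\left(13 \right)} J = \left(2 + \left(- \frac{39}{8} + \frac{3}{4} \cdot 3\right) 1\right) + 7 \left(- \frac{25}{3}\right) = \left(2 + \left(- \frac{39}{8} + \frac{9}{4}\right) 1\right) - \frac{175}{3} = \left(2 - \frac{21}{8}\right) - \frac{175}{3} = - \frac{5}{8} - \frac{175}{3} = - \frac{1415}{24}$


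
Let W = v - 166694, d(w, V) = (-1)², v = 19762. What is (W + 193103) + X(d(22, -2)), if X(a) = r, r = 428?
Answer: 46599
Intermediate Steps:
d(w, V) = 1
X(a) = 428
W = -146932 (W = 19762 - 166694 = -146932)
(W + 193103) + X(d(22, -2)) = (-146932 + 193103) + 428 = 46171 + 428 = 46599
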